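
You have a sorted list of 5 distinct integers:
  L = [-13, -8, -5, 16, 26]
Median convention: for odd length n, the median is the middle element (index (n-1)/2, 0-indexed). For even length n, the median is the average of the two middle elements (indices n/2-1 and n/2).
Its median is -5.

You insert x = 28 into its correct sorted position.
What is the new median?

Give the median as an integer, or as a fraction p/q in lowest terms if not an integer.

Old list (sorted, length 5): [-13, -8, -5, 16, 26]
Old median = -5
Insert x = 28
Old length odd (5). Middle was index 2 = -5.
New length even (6). New median = avg of two middle elements.
x = 28: 5 elements are < x, 0 elements are > x.
New sorted list: [-13, -8, -5, 16, 26, 28]
New median = 11/2

Answer: 11/2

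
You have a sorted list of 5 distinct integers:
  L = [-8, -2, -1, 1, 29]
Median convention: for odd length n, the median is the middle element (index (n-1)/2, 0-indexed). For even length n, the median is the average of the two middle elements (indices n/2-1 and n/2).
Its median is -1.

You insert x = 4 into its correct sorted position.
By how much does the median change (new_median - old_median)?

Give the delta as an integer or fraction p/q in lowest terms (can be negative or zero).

Old median = -1
After inserting x = 4: new sorted = [-8, -2, -1, 1, 4, 29]
New median = 0
Delta = 0 - -1 = 1

Answer: 1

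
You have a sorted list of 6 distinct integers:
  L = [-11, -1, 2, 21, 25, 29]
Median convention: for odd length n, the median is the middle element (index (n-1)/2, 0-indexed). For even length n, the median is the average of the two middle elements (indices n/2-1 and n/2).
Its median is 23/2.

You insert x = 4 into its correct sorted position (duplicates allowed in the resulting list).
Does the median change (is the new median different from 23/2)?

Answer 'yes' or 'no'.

Old median = 23/2
Insert x = 4
New median = 4
Changed? yes

Answer: yes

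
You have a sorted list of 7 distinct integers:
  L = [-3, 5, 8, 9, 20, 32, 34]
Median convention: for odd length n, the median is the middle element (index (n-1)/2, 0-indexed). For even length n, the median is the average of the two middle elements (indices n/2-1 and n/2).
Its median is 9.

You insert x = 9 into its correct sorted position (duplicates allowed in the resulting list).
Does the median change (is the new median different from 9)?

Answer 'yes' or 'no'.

Old median = 9
Insert x = 9
New median = 9
Changed? no

Answer: no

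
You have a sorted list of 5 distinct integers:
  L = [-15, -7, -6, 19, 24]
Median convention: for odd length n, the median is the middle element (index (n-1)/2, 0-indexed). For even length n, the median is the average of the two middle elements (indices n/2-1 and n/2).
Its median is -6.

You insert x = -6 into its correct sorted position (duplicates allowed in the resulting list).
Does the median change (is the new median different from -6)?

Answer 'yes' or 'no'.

Old median = -6
Insert x = -6
New median = -6
Changed? no

Answer: no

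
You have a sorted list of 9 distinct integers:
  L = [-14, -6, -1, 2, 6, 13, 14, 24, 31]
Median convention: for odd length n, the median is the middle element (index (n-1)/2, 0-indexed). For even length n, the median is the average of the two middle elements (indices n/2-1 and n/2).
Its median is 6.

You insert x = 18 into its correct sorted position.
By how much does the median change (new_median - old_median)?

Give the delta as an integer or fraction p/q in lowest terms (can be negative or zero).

Answer: 7/2

Derivation:
Old median = 6
After inserting x = 18: new sorted = [-14, -6, -1, 2, 6, 13, 14, 18, 24, 31]
New median = 19/2
Delta = 19/2 - 6 = 7/2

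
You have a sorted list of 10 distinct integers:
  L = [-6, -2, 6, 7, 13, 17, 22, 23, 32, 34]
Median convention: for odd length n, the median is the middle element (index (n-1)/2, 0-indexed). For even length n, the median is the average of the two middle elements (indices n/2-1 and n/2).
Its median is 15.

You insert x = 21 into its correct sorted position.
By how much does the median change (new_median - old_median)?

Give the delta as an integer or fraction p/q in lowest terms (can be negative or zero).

Old median = 15
After inserting x = 21: new sorted = [-6, -2, 6, 7, 13, 17, 21, 22, 23, 32, 34]
New median = 17
Delta = 17 - 15 = 2

Answer: 2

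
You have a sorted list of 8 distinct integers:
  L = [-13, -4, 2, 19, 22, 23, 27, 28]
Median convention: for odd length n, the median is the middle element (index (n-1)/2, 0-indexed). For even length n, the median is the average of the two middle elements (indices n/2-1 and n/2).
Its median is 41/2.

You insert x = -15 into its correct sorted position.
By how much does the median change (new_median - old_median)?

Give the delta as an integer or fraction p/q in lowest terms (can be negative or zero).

Answer: -3/2

Derivation:
Old median = 41/2
After inserting x = -15: new sorted = [-15, -13, -4, 2, 19, 22, 23, 27, 28]
New median = 19
Delta = 19 - 41/2 = -3/2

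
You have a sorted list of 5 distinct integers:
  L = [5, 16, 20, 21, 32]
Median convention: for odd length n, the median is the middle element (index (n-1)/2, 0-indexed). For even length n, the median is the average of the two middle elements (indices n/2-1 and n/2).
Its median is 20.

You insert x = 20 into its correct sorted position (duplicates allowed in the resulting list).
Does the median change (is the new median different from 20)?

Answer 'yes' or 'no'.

Old median = 20
Insert x = 20
New median = 20
Changed? no

Answer: no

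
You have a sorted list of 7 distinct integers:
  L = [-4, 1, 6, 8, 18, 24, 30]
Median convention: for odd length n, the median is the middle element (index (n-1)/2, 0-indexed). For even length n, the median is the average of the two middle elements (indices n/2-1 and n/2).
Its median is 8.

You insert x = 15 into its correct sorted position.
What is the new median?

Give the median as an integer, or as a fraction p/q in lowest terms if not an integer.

Old list (sorted, length 7): [-4, 1, 6, 8, 18, 24, 30]
Old median = 8
Insert x = 15
Old length odd (7). Middle was index 3 = 8.
New length even (8). New median = avg of two middle elements.
x = 15: 4 elements are < x, 3 elements are > x.
New sorted list: [-4, 1, 6, 8, 15, 18, 24, 30]
New median = 23/2

Answer: 23/2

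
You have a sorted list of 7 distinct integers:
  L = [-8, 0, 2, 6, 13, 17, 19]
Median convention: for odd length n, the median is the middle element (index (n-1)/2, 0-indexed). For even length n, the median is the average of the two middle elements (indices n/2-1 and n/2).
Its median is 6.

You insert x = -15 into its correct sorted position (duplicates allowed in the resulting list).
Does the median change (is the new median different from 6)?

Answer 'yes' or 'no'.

Answer: yes

Derivation:
Old median = 6
Insert x = -15
New median = 4
Changed? yes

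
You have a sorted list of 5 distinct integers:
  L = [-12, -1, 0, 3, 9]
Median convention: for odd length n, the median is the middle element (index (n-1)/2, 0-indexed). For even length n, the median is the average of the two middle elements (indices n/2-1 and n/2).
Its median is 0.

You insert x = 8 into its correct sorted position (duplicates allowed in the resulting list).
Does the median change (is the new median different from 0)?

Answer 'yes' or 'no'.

Answer: yes

Derivation:
Old median = 0
Insert x = 8
New median = 3/2
Changed? yes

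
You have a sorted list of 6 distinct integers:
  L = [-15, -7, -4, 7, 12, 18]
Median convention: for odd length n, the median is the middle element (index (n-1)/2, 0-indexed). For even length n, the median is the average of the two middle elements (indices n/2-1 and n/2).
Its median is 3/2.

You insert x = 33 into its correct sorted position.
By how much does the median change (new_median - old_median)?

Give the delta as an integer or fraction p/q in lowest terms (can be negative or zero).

Old median = 3/2
After inserting x = 33: new sorted = [-15, -7, -4, 7, 12, 18, 33]
New median = 7
Delta = 7 - 3/2 = 11/2

Answer: 11/2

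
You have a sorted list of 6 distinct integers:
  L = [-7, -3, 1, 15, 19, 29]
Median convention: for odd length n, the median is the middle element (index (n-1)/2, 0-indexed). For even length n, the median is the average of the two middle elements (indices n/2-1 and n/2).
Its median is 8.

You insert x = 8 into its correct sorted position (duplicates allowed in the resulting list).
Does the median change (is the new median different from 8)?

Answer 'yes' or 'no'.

Answer: no

Derivation:
Old median = 8
Insert x = 8
New median = 8
Changed? no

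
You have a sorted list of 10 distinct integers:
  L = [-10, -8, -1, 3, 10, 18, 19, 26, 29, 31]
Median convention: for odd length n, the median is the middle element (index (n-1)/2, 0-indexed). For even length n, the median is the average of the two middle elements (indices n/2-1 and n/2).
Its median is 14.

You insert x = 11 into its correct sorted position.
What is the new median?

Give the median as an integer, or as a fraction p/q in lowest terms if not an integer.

Old list (sorted, length 10): [-10, -8, -1, 3, 10, 18, 19, 26, 29, 31]
Old median = 14
Insert x = 11
Old length even (10). Middle pair: indices 4,5 = 10,18.
New length odd (11). New median = single middle element.
x = 11: 5 elements are < x, 5 elements are > x.
New sorted list: [-10, -8, -1, 3, 10, 11, 18, 19, 26, 29, 31]
New median = 11

Answer: 11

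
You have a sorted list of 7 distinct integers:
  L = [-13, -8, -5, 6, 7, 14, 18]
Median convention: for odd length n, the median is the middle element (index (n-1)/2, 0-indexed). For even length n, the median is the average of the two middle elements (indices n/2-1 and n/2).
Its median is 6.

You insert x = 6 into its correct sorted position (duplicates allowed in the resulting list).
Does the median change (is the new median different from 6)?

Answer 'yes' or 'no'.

Old median = 6
Insert x = 6
New median = 6
Changed? no

Answer: no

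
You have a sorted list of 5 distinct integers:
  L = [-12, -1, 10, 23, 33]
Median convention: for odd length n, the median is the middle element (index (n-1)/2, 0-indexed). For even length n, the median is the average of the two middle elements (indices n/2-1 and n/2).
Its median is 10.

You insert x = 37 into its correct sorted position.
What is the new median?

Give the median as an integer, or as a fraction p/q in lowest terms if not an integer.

Answer: 33/2

Derivation:
Old list (sorted, length 5): [-12, -1, 10, 23, 33]
Old median = 10
Insert x = 37
Old length odd (5). Middle was index 2 = 10.
New length even (6). New median = avg of two middle elements.
x = 37: 5 elements are < x, 0 elements are > x.
New sorted list: [-12, -1, 10, 23, 33, 37]
New median = 33/2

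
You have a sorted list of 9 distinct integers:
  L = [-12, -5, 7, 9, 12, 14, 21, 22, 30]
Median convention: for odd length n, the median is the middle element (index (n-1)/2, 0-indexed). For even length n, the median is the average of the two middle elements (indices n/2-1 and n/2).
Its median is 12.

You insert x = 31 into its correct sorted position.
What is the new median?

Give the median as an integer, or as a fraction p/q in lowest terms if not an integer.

Old list (sorted, length 9): [-12, -5, 7, 9, 12, 14, 21, 22, 30]
Old median = 12
Insert x = 31
Old length odd (9). Middle was index 4 = 12.
New length even (10). New median = avg of two middle elements.
x = 31: 9 elements are < x, 0 elements are > x.
New sorted list: [-12, -5, 7, 9, 12, 14, 21, 22, 30, 31]
New median = 13

Answer: 13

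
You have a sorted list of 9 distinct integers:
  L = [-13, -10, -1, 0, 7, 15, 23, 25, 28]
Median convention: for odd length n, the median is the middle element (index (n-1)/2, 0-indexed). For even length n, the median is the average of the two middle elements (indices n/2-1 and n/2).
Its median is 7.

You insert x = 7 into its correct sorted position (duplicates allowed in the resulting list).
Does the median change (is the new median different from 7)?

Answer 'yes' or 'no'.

Answer: no

Derivation:
Old median = 7
Insert x = 7
New median = 7
Changed? no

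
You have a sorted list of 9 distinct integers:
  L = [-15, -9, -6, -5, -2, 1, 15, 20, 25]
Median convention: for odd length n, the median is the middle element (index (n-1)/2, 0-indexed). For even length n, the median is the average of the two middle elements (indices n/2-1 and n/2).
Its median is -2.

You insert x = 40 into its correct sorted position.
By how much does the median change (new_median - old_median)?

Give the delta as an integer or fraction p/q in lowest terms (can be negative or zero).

Old median = -2
After inserting x = 40: new sorted = [-15, -9, -6, -5, -2, 1, 15, 20, 25, 40]
New median = -1/2
Delta = -1/2 - -2 = 3/2

Answer: 3/2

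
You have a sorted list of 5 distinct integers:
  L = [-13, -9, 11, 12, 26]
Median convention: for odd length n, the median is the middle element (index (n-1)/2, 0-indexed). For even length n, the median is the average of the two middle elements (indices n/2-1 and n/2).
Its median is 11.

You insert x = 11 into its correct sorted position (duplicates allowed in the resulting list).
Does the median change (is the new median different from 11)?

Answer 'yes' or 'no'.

Answer: no

Derivation:
Old median = 11
Insert x = 11
New median = 11
Changed? no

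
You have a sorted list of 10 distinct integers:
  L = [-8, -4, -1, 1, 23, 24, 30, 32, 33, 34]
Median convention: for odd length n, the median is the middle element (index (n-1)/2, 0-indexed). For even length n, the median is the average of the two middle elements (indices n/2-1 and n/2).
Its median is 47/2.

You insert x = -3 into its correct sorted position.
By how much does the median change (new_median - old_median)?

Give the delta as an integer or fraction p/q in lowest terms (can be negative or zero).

Answer: -1/2

Derivation:
Old median = 47/2
After inserting x = -3: new sorted = [-8, -4, -3, -1, 1, 23, 24, 30, 32, 33, 34]
New median = 23
Delta = 23 - 47/2 = -1/2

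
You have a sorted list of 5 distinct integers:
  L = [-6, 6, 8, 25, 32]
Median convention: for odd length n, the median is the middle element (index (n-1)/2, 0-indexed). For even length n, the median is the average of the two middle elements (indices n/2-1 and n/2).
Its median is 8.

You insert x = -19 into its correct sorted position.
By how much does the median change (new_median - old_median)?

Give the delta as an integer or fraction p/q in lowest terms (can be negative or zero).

Old median = 8
After inserting x = -19: new sorted = [-19, -6, 6, 8, 25, 32]
New median = 7
Delta = 7 - 8 = -1

Answer: -1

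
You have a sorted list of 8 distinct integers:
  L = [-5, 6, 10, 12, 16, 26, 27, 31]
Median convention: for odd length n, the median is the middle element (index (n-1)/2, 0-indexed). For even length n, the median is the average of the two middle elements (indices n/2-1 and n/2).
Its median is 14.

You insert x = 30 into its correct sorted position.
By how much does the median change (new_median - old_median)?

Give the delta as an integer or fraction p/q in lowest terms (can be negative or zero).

Answer: 2

Derivation:
Old median = 14
After inserting x = 30: new sorted = [-5, 6, 10, 12, 16, 26, 27, 30, 31]
New median = 16
Delta = 16 - 14 = 2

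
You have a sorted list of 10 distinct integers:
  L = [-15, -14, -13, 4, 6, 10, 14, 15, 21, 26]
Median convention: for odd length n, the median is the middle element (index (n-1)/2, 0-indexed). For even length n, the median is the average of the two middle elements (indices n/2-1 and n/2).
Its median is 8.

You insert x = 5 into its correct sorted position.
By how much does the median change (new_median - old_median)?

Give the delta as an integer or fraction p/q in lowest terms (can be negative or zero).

Old median = 8
After inserting x = 5: new sorted = [-15, -14, -13, 4, 5, 6, 10, 14, 15, 21, 26]
New median = 6
Delta = 6 - 8 = -2

Answer: -2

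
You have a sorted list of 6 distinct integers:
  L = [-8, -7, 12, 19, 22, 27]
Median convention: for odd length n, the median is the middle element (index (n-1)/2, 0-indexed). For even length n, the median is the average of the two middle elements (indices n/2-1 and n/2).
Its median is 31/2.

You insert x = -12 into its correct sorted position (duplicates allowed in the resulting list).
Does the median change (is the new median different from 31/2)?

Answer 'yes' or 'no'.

Old median = 31/2
Insert x = -12
New median = 12
Changed? yes

Answer: yes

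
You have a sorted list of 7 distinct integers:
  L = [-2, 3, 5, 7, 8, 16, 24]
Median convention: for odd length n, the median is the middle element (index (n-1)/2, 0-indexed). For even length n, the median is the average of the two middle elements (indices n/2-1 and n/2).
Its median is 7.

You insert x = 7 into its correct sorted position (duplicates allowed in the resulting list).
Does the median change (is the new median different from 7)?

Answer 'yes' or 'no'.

Answer: no

Derivation:
Old median = 7
Insert x = 7
New median = 7
Changed? no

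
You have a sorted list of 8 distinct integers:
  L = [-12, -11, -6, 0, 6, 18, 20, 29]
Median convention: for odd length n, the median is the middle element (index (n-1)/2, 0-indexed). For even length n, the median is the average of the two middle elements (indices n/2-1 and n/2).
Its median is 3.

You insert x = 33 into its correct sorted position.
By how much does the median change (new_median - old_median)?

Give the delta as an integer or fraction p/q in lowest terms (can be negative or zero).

Answer: 3

Derivation:
Old median = 3
After inserting x = 33: new sorted = [-12, -11, -6, 0, 6, 18, 20, 29, 33]
New median = 6
Delta = 6 - 3 = 3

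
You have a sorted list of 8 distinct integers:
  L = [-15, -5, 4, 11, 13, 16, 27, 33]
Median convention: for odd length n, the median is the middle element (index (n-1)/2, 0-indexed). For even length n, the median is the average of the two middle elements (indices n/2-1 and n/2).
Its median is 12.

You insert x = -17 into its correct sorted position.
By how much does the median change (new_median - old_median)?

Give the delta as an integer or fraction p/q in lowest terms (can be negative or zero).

Old median = 12
After inserting x = -17: new sorted = [-17, -15, -5, 4, 11, 13, 16, 27, 33]
New median = 11
Delta = 11 - 12 = -1

Answer: -1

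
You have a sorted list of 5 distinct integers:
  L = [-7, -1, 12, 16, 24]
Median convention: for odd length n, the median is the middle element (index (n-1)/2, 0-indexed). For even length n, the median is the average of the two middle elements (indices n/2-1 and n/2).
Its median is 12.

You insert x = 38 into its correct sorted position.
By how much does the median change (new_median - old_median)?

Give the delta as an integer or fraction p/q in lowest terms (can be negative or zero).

Old median = 12
After inserting x = 38: new sorted = [-7, -1, 12, 16, 24, 38]
New median = 14
Delta = 14 - 12 = 2

Answer: 2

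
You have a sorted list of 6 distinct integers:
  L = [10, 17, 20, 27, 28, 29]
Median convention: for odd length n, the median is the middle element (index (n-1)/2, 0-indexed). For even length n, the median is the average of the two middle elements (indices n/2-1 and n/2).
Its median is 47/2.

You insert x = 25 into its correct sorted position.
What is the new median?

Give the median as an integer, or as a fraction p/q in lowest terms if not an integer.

Old list (sorted, length 6): [10, 17, 20, 27, 28, 29]
Old median = 47/2
Insert x = 25
Old length even (6). Middle pair: indices 2,3 = 20,27.
New length odd (7). New median = single middle element.
x = 25: 3 elements are < x, 3 elements are > x.
New sorted list: [10, 17, 20, 25, 27, 28, 29]
New median = 25

Answer: 25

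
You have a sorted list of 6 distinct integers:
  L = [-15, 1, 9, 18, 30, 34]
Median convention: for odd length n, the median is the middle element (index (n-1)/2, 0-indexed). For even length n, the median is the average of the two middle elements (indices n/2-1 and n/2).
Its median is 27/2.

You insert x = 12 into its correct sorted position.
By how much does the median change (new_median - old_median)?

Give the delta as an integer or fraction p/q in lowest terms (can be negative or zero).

Old median = 27/2
After inserting x = 12: new sorted = [-15, 1, 9, 12, 18, 30, 34]
New median = 12
Delta = 12 - 27/2 = -3/2

Answer: -3/2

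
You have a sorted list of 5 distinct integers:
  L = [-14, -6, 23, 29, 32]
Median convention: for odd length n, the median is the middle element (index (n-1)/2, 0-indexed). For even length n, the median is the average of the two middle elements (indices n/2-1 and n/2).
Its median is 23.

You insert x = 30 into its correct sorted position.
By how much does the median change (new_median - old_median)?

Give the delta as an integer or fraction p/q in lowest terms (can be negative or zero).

Old median = 23
After inserting x = 30: new sorted = [-14, -6, 23, 29, 30, 32]
New median = 26
Delta = 26 - 23 = 3

Answer: 3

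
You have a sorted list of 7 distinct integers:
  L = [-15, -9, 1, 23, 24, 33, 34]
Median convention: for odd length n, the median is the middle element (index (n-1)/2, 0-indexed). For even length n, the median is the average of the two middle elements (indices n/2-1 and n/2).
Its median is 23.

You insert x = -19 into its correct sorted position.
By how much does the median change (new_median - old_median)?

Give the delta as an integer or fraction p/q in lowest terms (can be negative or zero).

Answer: -11

Derivation:
Old median = 23
After inserting x = -19: new sorted = [-19, -15, -9, 1, 23, 24, 33, 34]
New median = 12
Delta = 12 - 23 = -11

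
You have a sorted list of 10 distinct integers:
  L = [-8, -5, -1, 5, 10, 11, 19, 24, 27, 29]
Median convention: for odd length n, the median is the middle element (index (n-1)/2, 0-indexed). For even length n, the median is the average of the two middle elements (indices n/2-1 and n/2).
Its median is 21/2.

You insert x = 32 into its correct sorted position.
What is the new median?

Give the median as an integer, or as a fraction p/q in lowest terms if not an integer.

Old list (sorted, length 10): [-8, -5, -1, 5, 10, 11, 19, 24, 27, 29]
Old median = 21/2
Insert x = 32
Old length even (10). Middle pair: indices 4,5 = 10,11.
New length odd (11). New median = single middle element.
x = 32: 10 elements are < x, 0 elements are > x.
New sorted list: [-8, -5, -1, 5, 10, 11, 19, 24, 27, 29, 32]
New median = 11

Answer: 11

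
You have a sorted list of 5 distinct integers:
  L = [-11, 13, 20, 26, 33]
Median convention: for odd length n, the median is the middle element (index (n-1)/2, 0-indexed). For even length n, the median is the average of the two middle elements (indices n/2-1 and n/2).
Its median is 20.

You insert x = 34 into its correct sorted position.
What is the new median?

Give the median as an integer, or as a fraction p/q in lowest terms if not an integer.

Old list (sorted, length 5): [-11, 13, 20, 26, 33]
Old median = 20
Insert x = 34
Old length odd (5). Middle was index 2 = 20.
New length even (6). New median = avg of two middle elements.
x = 34: 5 elements are < x, 0 elements are > x.
New sorted list: [-11, 13, 20, 26, 33, 34]
New median = 23

Answer: 23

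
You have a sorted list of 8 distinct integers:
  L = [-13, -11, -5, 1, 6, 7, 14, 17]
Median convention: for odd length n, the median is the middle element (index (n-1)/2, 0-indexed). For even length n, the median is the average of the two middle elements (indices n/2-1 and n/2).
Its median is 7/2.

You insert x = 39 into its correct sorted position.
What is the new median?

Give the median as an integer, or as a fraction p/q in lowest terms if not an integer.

Answer: 6

Derivation:
Old list (sorted, length 8): [-13, -11, -5, 1, 6, 7, 14, 17]
Old median = 7/2
Insert x = 39
Old length even (8). Middle pair: indices 3,4 = 1,6.
New length odd (9). New median = single middle element.
x = 39: 8 elements are < x, 0 elements are > x.
New sorted list: [-13, -11, -5, 1, 6, 7, 14, 17, 39]
New median = 6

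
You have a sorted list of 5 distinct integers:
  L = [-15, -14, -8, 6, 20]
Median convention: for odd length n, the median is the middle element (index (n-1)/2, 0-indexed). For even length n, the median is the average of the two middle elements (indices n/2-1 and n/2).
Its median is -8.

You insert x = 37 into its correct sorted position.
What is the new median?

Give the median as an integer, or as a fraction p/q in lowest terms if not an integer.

Answer: -1

Derivation:
Old list (sorted, length 5): [-15, -14, -8, 6, 20]
Old median = -8
Insert x = 37
Old length odd (5). Middle was index 2 = -8.
New length even (6). New median = avg of two middle elements.
x = 37: 5 elements are < x, 0 elements are > x.
New sorted list: [-15, -14, -8, 6, 20, 37]
New median = -1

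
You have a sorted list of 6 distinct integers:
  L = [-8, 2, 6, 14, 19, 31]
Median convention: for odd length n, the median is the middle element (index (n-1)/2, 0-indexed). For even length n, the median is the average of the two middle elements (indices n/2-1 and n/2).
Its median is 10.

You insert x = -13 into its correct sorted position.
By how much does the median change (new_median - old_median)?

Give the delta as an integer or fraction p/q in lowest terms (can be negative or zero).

Answer: -4

Derivation:
Old median = 10
After inserting x = -13: new sorted = [-13, -8, 2, 6, 14, 19, 31]
New median = 6
Delta = 6 - 10 = -4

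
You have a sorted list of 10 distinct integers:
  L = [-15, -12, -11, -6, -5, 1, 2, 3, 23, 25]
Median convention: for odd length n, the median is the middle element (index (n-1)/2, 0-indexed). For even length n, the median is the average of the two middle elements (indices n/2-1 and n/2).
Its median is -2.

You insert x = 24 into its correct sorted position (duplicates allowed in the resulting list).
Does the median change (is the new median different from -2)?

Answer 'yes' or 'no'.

Old median = -2
Insert x = 24
New median = 1
Changed? yes

Answer: yes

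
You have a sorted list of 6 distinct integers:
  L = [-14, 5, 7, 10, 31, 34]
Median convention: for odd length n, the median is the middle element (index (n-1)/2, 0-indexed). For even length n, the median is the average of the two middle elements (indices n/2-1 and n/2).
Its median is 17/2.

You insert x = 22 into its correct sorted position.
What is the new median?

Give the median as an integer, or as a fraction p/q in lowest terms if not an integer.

Answer: 10

Derivation:
Old list (sorted, length 6): [-14, 5, 7, 10, 31, 34]
Old median = 17/2
Insert x = 22
Old length even (6). Middle pair: indices 2,3 = 7,10.
New length odd (7). New median = single middle element.
x = 22: 4 elements are < x, 2 elements are > x.
New sorted list: [-14, 5, 7, 10, 22, 31, 34]
New median = 10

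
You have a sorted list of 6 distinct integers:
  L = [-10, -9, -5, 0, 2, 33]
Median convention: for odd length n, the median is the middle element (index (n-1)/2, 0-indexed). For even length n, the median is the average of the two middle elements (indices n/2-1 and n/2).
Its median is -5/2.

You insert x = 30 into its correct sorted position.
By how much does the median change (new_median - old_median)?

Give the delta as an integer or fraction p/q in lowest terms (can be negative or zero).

Answer: 5/2

Derivation:
Old median = -5/2
After inserting x = 30: new sorted = [-10, -9, -5, 0, 2, 30, 33]
New median = 0
Delta = 0 - -5/2 = 5/2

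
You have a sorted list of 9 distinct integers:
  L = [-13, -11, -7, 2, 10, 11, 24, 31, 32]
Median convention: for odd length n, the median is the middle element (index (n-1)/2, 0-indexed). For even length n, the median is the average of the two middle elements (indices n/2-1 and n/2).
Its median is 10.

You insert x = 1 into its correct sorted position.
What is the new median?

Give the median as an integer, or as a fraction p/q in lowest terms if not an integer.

Old list (sorted, length 9): [-13, -11, -7, 2, 10, 11, 24, 31, 32]
Old median = 10
Insert x = 1
Old length odd (9). Middle was index 4 = 10.
New length even (10). New median = avg of two middle elements.
x = 1: 3 elements are < x, 6 elements are > x.
New sorted list: [-13, -11, -7, 1, 2, 10, 11, 24, 31, 32]
New median = 6

Answer: 6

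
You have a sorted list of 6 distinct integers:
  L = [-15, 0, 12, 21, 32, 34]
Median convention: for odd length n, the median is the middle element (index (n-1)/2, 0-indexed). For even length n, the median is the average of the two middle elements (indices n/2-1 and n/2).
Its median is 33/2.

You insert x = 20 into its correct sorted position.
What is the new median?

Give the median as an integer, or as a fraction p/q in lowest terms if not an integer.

Answer: 20

Derivation:
Old list (sorted, length 6): [-15, 0, 12, 21, 32, 34]
Old median = 33/2
Insert x = 20
Old length even (6). Middle pair: indices 2,3 = 12,21.
New length odd (7). New median = single middle element.
x = 20: 3 elements are < x, 3 elements are > x.
New sorted list: [-15, 0, 12, 20, 21, 32, 34]
New median = 20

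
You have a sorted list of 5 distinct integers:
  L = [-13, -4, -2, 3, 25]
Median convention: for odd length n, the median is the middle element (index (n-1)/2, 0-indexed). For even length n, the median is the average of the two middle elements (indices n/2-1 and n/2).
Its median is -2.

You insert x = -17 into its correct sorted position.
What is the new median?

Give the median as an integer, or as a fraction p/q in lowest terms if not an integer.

Old list (sorted, length 5): [-13, -4, -2, 3, 25]
Old median = -2
Insert x = -17
Old length odd (5). Middle was index 2 = -2.
New length even (6). New median = avg of two middle elements.
x = -17: 0 elements are < x, 5 elements are > x.
New sorted list: [-17, -13, -4, -2, 3, 25]
New median = -3

Answer: -3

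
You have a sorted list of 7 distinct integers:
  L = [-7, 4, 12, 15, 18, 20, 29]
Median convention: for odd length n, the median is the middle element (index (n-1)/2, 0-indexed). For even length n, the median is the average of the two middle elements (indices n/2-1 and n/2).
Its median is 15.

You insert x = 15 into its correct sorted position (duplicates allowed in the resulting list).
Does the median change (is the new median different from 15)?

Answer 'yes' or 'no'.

Answer: no

Derivation:
Old median = 15
Insert x = 15
New median = 15
Changed? no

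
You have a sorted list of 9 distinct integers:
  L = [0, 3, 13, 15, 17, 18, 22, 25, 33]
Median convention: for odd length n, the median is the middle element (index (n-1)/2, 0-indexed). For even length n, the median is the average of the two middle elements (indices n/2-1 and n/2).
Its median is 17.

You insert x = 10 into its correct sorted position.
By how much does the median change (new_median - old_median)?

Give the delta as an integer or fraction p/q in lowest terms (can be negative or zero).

Old median = 17
After inserting x = 10: new sorted = [0, 3, 10, 13, 15, 17, 18, 22, 25, 33]
New median = 16
Delta = 16 - 17 = -1

Answer: -1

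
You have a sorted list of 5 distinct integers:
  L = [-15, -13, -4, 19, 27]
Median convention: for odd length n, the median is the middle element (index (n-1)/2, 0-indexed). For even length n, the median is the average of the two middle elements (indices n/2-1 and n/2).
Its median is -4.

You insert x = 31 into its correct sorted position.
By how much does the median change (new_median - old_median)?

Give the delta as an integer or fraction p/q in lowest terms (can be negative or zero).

Old median = -4
After inserting x = 31: new sorted = [-15, -13, -4, 19, 27, 31]
New median = 15/2
Delta = 15/2 - -4 = 23/2

Answer: 23/2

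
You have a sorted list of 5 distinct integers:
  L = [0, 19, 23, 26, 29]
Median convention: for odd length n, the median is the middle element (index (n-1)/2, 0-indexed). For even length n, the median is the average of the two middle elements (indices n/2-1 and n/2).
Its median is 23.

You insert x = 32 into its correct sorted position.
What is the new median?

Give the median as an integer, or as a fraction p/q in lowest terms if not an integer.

Old list (sorted, length 5): [0, 19, 23, 26, 29]
Old median = 23
Insert x = 32
Old length odd (5). Middle was index 2 = 23.
New length even (6). New median = avg of two middle elements.
x = 32: 5 elements are < x, 0 elements are > x.
New sorted list: [0, 19, 23, 26, 29, 32]
New median = 49/2

Answer: 49/2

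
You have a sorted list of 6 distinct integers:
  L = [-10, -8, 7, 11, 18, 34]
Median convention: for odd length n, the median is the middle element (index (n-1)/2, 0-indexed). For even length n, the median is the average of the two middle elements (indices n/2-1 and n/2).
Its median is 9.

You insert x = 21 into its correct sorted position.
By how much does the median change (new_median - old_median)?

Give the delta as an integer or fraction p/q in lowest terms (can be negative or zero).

Answer: 2

Derivation:
Old median = 9
After inserting x = 21: new sorted = [-10, -8, 7, 11, 18, 21, 34]
New median = 11
Delta = 11 - 9 = 2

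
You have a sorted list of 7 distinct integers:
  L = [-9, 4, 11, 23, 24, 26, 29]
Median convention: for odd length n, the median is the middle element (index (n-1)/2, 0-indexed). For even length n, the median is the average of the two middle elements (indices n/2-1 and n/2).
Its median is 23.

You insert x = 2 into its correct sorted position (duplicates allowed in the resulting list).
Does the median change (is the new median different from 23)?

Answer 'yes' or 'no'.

Answer: yes

Derivation:
Old median = 23
Insert x = 2
New median = 17
Changed? yes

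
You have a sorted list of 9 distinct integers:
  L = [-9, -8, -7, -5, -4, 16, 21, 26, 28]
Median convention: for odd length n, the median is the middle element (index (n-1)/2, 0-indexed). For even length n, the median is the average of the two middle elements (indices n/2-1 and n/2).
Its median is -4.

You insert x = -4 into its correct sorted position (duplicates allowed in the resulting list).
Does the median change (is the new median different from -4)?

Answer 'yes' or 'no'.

Answer: no

Derivation:
Old median = -4
Insert x = -4
New median = -4
Changed? no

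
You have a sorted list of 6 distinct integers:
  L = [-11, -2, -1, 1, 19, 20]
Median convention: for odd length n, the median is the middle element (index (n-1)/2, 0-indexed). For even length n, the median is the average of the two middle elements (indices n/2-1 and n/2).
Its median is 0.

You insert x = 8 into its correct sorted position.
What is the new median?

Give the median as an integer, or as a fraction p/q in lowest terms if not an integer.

Old list (sorted, length 6): [-11, -2, -1, 1, 19, 20]
Old median = 0
Insert x = 8
Old length even (6). Middle pair: indices 2,3 = -1,1.
New length odd (7). New median = single middle element.
x = 8: 4 elements are < x, 2 elements are > x.
New sorted list: [-11, -2, -1, 1, 8, 19, 20]
New median = 1

Answer: 1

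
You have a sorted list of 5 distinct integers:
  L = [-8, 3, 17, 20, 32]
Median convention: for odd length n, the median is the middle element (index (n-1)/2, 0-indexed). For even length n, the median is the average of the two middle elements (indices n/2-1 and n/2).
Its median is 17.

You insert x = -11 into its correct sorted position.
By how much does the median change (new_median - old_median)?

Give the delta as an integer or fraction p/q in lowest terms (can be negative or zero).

Answer: -7

Derivation:
Old median = 17
After inserting x = -11: new sorted = [-11, -8, 3, 17, 20, 32]
New median = 10
Delta = 10 - 17 = -7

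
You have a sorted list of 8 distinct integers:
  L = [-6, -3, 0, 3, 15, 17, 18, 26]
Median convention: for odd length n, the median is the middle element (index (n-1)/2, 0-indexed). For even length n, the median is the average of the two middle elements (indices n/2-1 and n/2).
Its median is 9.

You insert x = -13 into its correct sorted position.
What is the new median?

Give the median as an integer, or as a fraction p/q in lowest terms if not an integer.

Answer: 3

Derivation:
Old list (sorted, length 8): [-6, -3, 0, 3, 15, 17, 18, 26]
Old median = 9
Insert x = -13
Old length even (8). Middle pair: indices 3,4 = 3,15.
New length odd (9). New median = single middle element.
x = -13: 0 elements are < x, 8 elements are > x.
New sorted list: [-13, -6, -3, 0, 3, 15, 17, 18, 26]
New median = 3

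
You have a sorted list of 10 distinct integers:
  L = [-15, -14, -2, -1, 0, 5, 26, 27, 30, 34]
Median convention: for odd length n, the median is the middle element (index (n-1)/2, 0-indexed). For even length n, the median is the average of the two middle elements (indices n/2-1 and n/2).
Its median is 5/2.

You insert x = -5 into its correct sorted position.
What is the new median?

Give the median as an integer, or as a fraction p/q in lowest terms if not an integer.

Answer: 0

Derivation:
Old list (sorted, length 10): [-15, -14, -2, -1, 0, 5, 26, 27, 30, 34]
Old median = 5/2
Insert x = -5
Old length even (10). Middle pair: indices 4,5 = 0,5.
New length odd (11). New median = single middle element.
x = -5: 2 elements are < x, 8 elements are > x.
New sorted list: [-15, -14, -5, -2, -1, 0, 5, 26, 27, 30, 34]
New median = 0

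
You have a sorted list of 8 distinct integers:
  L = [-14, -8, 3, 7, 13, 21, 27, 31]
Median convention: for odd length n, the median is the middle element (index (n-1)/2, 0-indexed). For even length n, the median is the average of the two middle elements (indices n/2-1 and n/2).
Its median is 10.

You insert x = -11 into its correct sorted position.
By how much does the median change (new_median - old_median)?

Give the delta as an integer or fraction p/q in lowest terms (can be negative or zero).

Old median = 10
After inserting x = -11: new sorted = [-14, -11, -8, 3, 7, 13, 21, 27, 31]
New median = 7
Delta = 7 - 10 = -3

Answer: -3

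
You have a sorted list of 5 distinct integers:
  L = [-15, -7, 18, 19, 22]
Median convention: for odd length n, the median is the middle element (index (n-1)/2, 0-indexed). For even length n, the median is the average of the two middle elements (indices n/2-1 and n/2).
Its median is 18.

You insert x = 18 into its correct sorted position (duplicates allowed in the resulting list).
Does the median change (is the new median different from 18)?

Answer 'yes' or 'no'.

Answer: no

Derivation:
Old median = 18
Insert x = 18
New median = 18
Changed? no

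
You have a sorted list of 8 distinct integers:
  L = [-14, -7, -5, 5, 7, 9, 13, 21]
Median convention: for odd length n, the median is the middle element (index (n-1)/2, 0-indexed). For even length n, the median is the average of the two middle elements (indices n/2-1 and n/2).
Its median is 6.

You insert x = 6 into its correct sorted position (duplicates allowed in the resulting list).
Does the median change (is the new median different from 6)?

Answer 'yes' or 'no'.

Old median = 6
Insert x = 6
New median = 6
Changed? no

Answer: no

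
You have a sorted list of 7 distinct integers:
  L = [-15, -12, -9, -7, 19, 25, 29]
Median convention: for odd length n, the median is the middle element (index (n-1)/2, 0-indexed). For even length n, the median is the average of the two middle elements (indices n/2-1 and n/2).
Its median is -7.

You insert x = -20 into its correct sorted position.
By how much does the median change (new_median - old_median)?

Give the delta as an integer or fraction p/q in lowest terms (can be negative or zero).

Old median = -7
After inserting x = -20: new sorted = [-20, -15, -12, -9, -7, 19, 25, 29]
New median = -8
Delta = -8 - -7 = -1

Answer: -1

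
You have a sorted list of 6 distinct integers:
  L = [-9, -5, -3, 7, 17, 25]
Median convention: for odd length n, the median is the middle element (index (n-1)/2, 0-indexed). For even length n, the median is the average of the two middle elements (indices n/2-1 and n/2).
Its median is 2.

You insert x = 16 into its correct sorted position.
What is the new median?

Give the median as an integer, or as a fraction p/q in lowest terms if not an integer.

Answer: 7

Derivation:
Old list (sorted, length 6): [-9, -5, -3, 7, 17, 25]
Old median = 2
Insert x = 16
Old length even (6). Middle pair: indices 2,3 = -3,7.
New length odd (7). New median = single middle element.
x = 16: 4 elements are < x, 2 elements are > x.
New sorted list: [-9, -5, -3, 7, 16, 17, 25]
New median = 7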